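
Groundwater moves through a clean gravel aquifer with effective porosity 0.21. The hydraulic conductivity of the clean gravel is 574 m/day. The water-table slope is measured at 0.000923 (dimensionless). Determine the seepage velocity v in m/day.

2.52

Hydraulic gradient i = 0.000923.
Darcy flux q = K · i = 574.0 × 0.0009230 = 0.5298 m/day.
Seepage velocity v = q / n_e = 0.5298 / 0.21 = 2.523 m/day.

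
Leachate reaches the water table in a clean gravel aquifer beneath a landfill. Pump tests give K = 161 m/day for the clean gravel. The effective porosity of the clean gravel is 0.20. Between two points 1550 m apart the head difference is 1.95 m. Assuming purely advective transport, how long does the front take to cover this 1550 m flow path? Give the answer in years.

Hydraulic gradient i = Δh / L = 1.95 / 1550 = 0.001258.
Darcy flux q = K · i = 161.0 × 0.001258 = 0.2025 m/day.
Seepage velocity v = q / n_e = 0.2025 / 0.20 = 1.013 m/day.
Travel time t = L / v = 1550 / 1.013 = 1530 days = 4.190 years.

4.19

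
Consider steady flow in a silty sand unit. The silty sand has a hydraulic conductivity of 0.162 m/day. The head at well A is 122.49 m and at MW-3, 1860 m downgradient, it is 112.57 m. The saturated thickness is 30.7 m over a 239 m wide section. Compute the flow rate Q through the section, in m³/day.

Cross-sectional area A = 239 × 30.7 = 7337 m².
Hydraulic gradient i = (122.49 − 112.57) / 1860 = 9.92 / 1860 = 0.005333.
Darcy's law: Q = K · A · i = 0.1620 × 7337 × 0.005333 = 6.339 m³/day.

6.34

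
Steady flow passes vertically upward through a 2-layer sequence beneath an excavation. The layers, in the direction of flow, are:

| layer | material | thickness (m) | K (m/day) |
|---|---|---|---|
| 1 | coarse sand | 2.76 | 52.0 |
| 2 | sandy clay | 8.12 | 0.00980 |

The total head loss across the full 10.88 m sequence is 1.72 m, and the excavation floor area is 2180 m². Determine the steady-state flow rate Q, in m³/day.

Flow is perpendicular to layering, so the layers act in series and the equivalent K is the thickness-weighted harmonic mean.
Total thickness L = 2.76 + 8.12 = 10.88 m.
Σ(b_i/K_i) = 2.76/52.0 + 8.12/0.00980 = 828.6 d.
K_eq = L / Σ(b_i/K_i) = 10.88 / 828.6 = 0.01313 m/day.
Q = K_eq · A · (Δh/L) = 0.01313 × 2180 × (1.72/10.88) = 4.525 m³/day.

4.53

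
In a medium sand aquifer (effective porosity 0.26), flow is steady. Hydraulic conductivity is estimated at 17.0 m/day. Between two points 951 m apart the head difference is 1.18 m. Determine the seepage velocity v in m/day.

0.0811

Hydraulic gradient i = Δh / L = 1.18 / 951 = 0.001241.
Darcy flux q = K · i = 17.00 × 0.001241 = 0.02109 m/day.
Seepage velocity v = q / n_e = 0.02109 / 0.26 = 0.08113 m/day.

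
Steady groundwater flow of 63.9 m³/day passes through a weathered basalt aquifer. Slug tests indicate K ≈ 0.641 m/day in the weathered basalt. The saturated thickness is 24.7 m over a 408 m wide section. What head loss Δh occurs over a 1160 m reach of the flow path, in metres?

Cross-sectional area A = 408 × 24.7 = 10078 m².
From Q = K·A·i, i = Q / (K·A) = 63.9 / (0.6410 × 10078) = 0.009892.
Head loss Δh = i · L = 0.009892 × 1160 = 11.47 m.

11.5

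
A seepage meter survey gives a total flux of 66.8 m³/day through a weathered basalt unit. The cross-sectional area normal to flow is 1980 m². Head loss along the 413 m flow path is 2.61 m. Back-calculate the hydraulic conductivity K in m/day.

5.34

Hydraulic gradient i = Δh / L = 2.61 / 413 = 0.006320.
From Q = K·A·i, K = Q / (A·i) = 66.8 / (1980 × 0.006320) = 5.339 m/day.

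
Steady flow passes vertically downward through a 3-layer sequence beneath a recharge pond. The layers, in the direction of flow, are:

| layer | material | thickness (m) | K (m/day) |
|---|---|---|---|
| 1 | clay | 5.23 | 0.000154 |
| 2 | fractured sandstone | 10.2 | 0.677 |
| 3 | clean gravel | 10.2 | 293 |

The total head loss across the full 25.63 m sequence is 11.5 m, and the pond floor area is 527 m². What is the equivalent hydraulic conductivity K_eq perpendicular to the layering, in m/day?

Flow is perpendicular to layering, so the layers act in series and the equivalent K is the thickness-weighted harmonic mean.
Total thickness L = 5.23 + 10.2 + 10.2 = 25.63 m.
Σ(b_i/K_i) = 5.23/0.000154 + 10.2/0.677 + 10.2/293 = 33976 d.
K_eq = L / Σ(b_i/K_i) = 25.63 / 33976 = 0.0007544 m/day.

0.000754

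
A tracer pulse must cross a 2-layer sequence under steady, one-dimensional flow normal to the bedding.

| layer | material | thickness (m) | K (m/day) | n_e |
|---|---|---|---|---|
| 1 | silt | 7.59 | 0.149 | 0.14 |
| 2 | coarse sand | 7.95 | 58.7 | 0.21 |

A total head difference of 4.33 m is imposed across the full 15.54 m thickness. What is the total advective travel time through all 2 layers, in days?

With flow normal to the layers, continuity requires the same specific discharge q through every layer.
Σ(b_i/K_i) = 7.59/0.149 + 7.95/58.7 = 51.08 d.
q = Δh / Σ(b_i/K_i) = 4.33 / 51.08 = 0.08478 m/day.
In each layer the seepage velocity is v_i = q/n_i, so the layer transit time is t_i = b_i·n_i / q:
  layer 1 (silt): t_1 = 7.59 × 0.14 / 0.08478 = 12.53 d
  layer 2 (coarse sand): t_2 = 7.95 × 0.21 / 0.08478 = 19.69 d
Total t = Σ t_i = 32.23 days.

32.2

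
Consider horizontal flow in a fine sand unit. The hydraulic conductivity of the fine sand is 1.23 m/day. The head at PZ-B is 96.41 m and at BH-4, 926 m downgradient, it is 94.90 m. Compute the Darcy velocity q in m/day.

0.00201

Hydraulic gradient i = (96.41 − 94.90) / 926 = 1.51 / 926 = 0.001631.
Specific discharge q = K · i = 1.230 × 0.001631 = 0.002006 m/day.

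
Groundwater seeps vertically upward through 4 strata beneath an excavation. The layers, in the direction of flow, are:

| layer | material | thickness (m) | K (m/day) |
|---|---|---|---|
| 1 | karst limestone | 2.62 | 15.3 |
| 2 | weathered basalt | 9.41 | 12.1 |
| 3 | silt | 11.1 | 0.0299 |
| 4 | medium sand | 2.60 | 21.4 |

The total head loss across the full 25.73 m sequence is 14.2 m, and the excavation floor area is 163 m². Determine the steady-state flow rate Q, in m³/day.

Flow is perpendicular to layering, so the layers act in series and the equivalent K is the thickness-weighted harmonic mean.
Total thickness L = 2.62 + 9.41 + 11.1 + 2.60 = 25.73 m.
Σ(b_i/K_i) = 2.62/15.3 + 9.41/12.1 + 11.1/0.0299 + 2.60/21.4 = 372.3 d.
K_eq = L / Σ(b_i/K_i) = 25.73 / 372.3 = 0.06911 m/day.
Q = K_eq · A · (Δh/L) = 0.06911 × 163 × (14.2/25.73) = 6.217 m³/day.

6.22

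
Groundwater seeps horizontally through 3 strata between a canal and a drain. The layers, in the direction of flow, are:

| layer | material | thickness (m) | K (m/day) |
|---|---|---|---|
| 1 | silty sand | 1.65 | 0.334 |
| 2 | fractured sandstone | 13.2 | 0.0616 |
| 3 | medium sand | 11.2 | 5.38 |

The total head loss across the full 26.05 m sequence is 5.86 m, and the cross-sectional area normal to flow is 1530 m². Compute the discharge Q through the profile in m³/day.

Flow is perpendicular to layering, so the layers act in series and the equivalent K is the thickness-weighted harmonic mean.
Total thickness L = 1.65 + 13.2 + 11.2 = 26.05 m.
Σ(b_i/K_i) = 1.65/0.334 + 13.2/0.0616 + 11.2/5.38 = 221.3 d.
K_eq = L / Σ(b_i/K_i) = 26.05 / 221.3 = 0.1177 m/day.
Q = K_eq · A · (Δh/L) = 0.1177 × 1530 × (5.86/26.05) = 40.51 m³/day.

40.5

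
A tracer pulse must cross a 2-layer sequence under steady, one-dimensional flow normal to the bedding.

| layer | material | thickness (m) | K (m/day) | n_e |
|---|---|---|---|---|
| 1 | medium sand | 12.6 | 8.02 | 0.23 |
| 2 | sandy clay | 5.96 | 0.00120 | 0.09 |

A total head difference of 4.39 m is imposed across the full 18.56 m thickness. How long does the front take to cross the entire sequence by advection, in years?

10.6

With flow normal to the layers, continuity requires the same specific discharge q through every layer.
Σ(b_i/K_i) = 12.6/8.02 + 5.96/0.00120 = 4968 d.
q = Δh / Σ(b_i/K_i) = 4.39 / 4968 = 0.0008836 m/day.
In each layer the seepage velocity is v_i = q/n_i, so the layer transit time is t_i = b_i·n_i / q:
  layer 1 (medium sand): t_1 = 12.6 × 0.23 / 0.0008836 = 3280 d
  layer 2 (sandy clay): t_2 = 5.96 × 0.09 / 0.0008836 = 607.1 d
Total t = Σ t_i = 3887 days = 10.64 years.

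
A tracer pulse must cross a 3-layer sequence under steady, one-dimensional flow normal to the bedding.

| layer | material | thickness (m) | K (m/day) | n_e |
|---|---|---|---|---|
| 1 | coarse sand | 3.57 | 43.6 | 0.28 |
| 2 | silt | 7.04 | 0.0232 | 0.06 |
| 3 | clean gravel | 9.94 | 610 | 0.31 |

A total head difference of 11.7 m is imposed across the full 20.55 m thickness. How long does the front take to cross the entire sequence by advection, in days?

117

With flow normal to the layers, continuity requires the same specific discharge q through every layer.
Σ(b_i/K_i) = 3.57/43.6 + 7.04/0.0232 + 9.94/610 = 303.5 d.
q = Δh / Σ(b_i/K_i) = 11.7 / 303.5 = 0.03854 m/day.
In each layer the seepage velocity is v_i = q/n_i, so the layer transit time is t_i = b_i·n_i / q:
  layer 1 (coarse sand): t_1 = 3.57 × 0.28 / 0.03854 = 25.93 d
  layer 2 (silt): t_2 = 7.04 × 0.06 / 0.03854 = 10.96 d
  layer 3 (clean gravel): t_3 = 9.94 × 0.31 / 0.03854 = 79.94 d
Total t = Σ t_i = 116.8 days.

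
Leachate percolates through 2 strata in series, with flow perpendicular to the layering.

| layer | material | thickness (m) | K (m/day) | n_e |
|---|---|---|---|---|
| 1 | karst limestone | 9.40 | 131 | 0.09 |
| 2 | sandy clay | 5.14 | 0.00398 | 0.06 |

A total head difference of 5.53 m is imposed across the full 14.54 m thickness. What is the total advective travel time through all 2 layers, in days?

With flow normal to the layers, continuity requires the same specific discharge q through every layer.
Σ(b_i/K_i) = 9.40/131 + 5.14/0.00398 = 1292 d.
q = Δh / Σ(b_i/K_i) = 5.53 / 1292 = 0.004282 m/day.
In each layer the seepage velocity is v_i = q/n_i, so the layer transit time is t_i = b_i·n_i / q:
  layer 1 (karst limestone): t_1 = 9.40 × 0.09 / 0.004282 = 197.6 d
  layer 2 (sandy clay): t_2 = 5.14 × 0.06 / 0.004282 = 72.03 d
Total t = Σ t_i = 269.6 days.

270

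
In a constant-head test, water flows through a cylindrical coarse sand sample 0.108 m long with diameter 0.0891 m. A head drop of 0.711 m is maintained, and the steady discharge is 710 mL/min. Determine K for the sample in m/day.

Cross-sectional area A = π·(d/2)² = π × (0.0891/2)² = 0.006235 m².
Convert discharge: 710 mL/min = 1.183e-05 m³/s.
Darcy's law rearranged: K = Q·L / (A·Δh) = 1.183e-05 × 0.108 / (0.006235 × 0.711) = 0.0002883 m/s = 24.91 m/day.

24.9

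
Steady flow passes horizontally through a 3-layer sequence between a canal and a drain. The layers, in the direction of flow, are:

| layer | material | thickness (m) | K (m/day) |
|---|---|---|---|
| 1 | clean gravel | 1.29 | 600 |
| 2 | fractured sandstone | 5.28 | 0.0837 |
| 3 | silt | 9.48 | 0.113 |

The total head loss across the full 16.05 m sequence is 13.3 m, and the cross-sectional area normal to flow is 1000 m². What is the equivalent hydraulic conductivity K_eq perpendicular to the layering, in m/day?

Flow is perpendicular to layering, so the layers act in series and the equivalent K is the thickness-weighted harmonic mean.
Total thickness L = 1.29 + 5.28 + 9.48 = 16.05 m.
Σ(b_i/K_i) = 1.29/600 + 5.28/0.0837 + 9.48/0.113 = 147.0 d.
K_eq = L / Σ(b_i/K_i) = 16.05 / 147.0 = 0.1092 m/day.

0.109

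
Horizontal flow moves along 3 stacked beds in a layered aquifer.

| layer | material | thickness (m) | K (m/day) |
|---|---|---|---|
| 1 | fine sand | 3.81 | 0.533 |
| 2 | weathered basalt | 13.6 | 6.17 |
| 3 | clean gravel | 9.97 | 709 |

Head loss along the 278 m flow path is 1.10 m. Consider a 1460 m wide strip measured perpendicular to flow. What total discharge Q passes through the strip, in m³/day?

41300

Flow is parallel to layering, so each bed carries its own Darcy discharge and the transmissivities add.
Σ(K_i·b_i) = 0.533×3.81 + 6.17×13.6 + 709×9.97 = 7155 m²/day.
Hydraulic gradient i = Δh / L = 1.10 / 278 = 0.003957.
Q = Σ(K_i·b_i) · W · i = 7155 × 1460 × 0.003957 = 41332 m³/day.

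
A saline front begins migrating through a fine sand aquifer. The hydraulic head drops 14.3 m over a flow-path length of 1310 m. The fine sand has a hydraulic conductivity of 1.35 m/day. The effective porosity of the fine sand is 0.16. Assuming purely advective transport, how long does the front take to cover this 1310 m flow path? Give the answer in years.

Hydraulic gradient i = Δh / L = 14.3 / 1310 = 0.01092.
Darcy flux q = K · i = 1.350 × 0.01092 = 0.01474 m/day.
Seepage velocity v = q / n_e = 0.01474 / 0.16 = 0.09210 m/day.
Travel time t = L / v = 1310 / 0.09210 = 14223 days = 38.94 years.

38.9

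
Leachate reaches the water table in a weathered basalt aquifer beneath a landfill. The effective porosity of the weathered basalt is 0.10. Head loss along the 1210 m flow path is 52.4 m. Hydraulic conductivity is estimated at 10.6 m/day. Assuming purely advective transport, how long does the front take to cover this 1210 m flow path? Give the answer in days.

Hydraulic gradient i = Δh / L = 52.4 / 1210 = 0.04331.
Darcy flux q = K · i = 10.60 × 0.04331 = 0.4590 m/day.
Seepage velocity v = q / n_e = 0.4590 / 0.10 = 4.590 m/day.
Travel time t = L / v = 1210 / 4.590 = 263.6 days.

264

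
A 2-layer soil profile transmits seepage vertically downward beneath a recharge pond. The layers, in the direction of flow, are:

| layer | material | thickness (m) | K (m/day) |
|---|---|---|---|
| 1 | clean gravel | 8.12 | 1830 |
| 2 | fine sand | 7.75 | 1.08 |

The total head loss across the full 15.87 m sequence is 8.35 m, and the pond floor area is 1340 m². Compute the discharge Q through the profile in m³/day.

1560

Flow is perpendicular to layering, so the layers act in series and the equivalent K is the thickness-weighted harmonic mean.
Total thickness L = 8.12 + 7.75 = 15.87 m.
Σ(b_i/K_i) = 8.12/1830 + 7.75/1.08 = 7.180 d.
K_eq = L / Σ(b_i/K_i) = 15.87 / 7.180 = 2.210 m/day.
Q = K_eq · A · (Δh/L) = 2.210 × 1340 × (8.35/15.87) = 1558 m³/day.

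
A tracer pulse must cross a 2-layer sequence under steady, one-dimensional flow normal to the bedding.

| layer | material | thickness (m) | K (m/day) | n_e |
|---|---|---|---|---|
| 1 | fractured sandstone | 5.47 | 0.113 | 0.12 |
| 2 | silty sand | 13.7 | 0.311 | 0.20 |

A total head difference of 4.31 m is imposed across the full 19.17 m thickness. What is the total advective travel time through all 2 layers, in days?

72.9

With flow normal to the layers, continuity requires the same specific discharge q through every layer.
Σ(b_i/K_i) = 5.47/0.113 + 13.7/0.311 = 92.46 d.
q = Δh / Σ(b_i/K_i) = 4.31 / 92.46 = 0.04662 m/day.
In each layer the seepage velocity is v_i = q/n_i, so the layer transit time is t_i = b_i·n_i / q:
  layer 1 (fractured sandstone): t_1 = 5.47 × 0.12 / 0.04662 = 14.08 d
  layer 2 (silty sand): t_2 = 13.7 × 0.20 / 0.04662 = 58.78 d
Total t = Σ t_i = 72.86 days.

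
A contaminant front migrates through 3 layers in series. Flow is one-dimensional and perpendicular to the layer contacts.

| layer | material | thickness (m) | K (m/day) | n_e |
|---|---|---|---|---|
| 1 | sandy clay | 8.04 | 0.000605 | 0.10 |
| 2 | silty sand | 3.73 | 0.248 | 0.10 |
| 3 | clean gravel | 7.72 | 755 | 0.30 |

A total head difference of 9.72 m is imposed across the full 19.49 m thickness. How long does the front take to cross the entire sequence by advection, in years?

13.1

With flow normal to the layers, continuity requires the same specific discharge q through every layer.
Σ(b_i/K_i) = 8.04/0.000605 + 3.73/0.248 + 7.72/755 = 13304 d.
q = Δh / Σ(b_i/K_i) = 9.72 / 13304 = 0.0007306 m/day.
In each layer the seepage velocity is v_i = q/n_i, so the layer transit time is t_i = b_i·n_i / q:
  layer 1 (sandy clay): t_1 = 8.04 × 0.10 / 0.0007306 = 1100 d
  layer 2 (silty sand): t_2 = 3.73 × 0.10 / 0.0007306 = 510.5 d
  layer 3 (clean gravel): t_3 = 7.72 × 0.30 / 0.0007306 = 3170 d
Total t = Σ t_i = 4781 days = 13.09 years.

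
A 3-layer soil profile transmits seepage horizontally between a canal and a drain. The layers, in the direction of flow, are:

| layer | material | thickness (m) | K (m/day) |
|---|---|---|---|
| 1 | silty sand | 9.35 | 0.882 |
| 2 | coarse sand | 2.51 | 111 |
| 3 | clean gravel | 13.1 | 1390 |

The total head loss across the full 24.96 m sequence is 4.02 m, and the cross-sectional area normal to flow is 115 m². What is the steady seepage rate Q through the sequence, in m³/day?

Flow is perpendicular to layering, so the layers act in series and the equivalent K is the thickness-weighted harmonic mean.
Total thickness L = 9.35 + 2.51 + 13.1 = 24.96 m.
Σ(b_i/K_i) = 9.35/0.882 + 2.51/111 + 13.1/1390 = 10.63 d.
K_eq = L / Σ(b_i/K_i) = 24.96 / 10.63 = 2.347 m/day.
Q = K_eq · A · (Δh/L) = 2.347 × 115 × (4.02/24.96) = 43.48 m³/day.

43.5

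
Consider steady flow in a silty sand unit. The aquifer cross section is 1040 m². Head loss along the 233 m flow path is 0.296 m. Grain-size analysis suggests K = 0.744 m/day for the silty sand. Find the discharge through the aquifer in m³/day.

Hydraulic gradient i = Δh / L = 0.296 / 233 = 0.001270.
Darcy's law: Q = K · A · i = 0.7440 × 1040 × 0.001270 = 0.9830 m³/day.

0.983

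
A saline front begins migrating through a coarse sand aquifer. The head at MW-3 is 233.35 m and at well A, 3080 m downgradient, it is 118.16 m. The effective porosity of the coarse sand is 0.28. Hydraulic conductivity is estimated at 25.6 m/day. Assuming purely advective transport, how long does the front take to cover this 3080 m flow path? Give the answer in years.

2.47

Hydraulic gradient i = (233.35 − 118.16) / 3080 = 115.19 / 3080 = 0.03740.
Darcy flux q = K · i = 25.60 × 0.03740 = 0.9574 m/day.
Seepage velocity v = q / n_e = 0.9574 / 0.28 = 3.419 m/day.
Travel time t = L / v = 3080 / 3.419 = 900.8 days = 2.466 years.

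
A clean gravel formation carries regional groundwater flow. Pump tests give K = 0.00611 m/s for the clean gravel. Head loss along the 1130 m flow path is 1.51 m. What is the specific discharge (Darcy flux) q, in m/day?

0.705

Convert K: 0.00611 m/s × 86400 = 527.9 m/day.
Hydraulic gradient i = Δh / L = 1.51 / 1130 = 0.001336.
Specific discharge q = K · i = 527.9 × 0.001336 = 0.7054 m/day.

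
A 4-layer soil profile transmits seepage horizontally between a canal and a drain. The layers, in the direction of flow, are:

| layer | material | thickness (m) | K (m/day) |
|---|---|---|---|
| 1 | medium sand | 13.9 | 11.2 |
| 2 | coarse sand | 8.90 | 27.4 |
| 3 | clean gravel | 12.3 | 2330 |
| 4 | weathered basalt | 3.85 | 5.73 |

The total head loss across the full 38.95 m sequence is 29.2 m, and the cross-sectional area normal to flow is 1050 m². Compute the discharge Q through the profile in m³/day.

13700

Flow is perpendicular to layering, so the layers act in series and the equivalent K is the thickness-weighted harmonic mean.
Total thickness L = 13.9 + 8.90 + 12.3 + 3.85 = 38.95 m.
Σ(b_i/K_i) = 13.9/11.2 + 8.90/27.4 + 12.3/2330 + 3.85/5.73 = 2.243 d.
K_eq = L / Σ(b_i/K_i) = 38.95 / 2.243 = 17.36 m/day.
Q = K_eq · A · (Δh/L) = 17.36 × 1050 × (29.2/38.95) = 13669 m³/day.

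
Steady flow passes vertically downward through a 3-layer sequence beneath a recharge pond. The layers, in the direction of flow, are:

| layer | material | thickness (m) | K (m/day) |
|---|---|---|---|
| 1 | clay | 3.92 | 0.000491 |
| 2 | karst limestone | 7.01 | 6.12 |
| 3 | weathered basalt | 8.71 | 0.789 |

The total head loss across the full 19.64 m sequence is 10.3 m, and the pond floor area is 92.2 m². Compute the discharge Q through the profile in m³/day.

0.119

Flow is perpendicular to layering, so the layers act in series and the equivalent K is the thickness-weighted harmonic mean.
Total thickness L = 3.92 + 7.01 + 8.71 = 19.64 m.
Σ(b_i/K_i) = 3.92/0.000491 + 7.01/6.12 + 8.71/0.789 = 7996 d.
K_eq = L / Σ(b_i/K_i) = 19.64 / 7996 = 0.002456 m/day.
Q = K_eq · A · (Δh/L) = 0.002456 × 92.2 × (10.3/19.64) = 0.1188 m³/day.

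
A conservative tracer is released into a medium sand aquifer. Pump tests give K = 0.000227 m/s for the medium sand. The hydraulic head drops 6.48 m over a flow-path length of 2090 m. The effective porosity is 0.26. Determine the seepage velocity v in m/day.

0.234

Convert K: 0.000227 m/s × 86400 = 19.61 m/day.
Hydraulic gradient i = Δh / L = 6.48 / 2090 = 0.003100.
Darcy flux q = K · i = 19.61 × 0.003100 = 0.06081 m/day.
Seepage velocity v = q / n_e = 0.06081 / 0.26 = 0.2339 m/day.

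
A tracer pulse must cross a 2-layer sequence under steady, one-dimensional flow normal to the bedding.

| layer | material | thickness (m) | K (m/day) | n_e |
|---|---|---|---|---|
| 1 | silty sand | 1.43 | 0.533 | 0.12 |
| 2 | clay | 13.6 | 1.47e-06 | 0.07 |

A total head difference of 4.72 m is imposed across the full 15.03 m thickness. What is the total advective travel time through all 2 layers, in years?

6030

With flow normal to the layers, continuity requires the same specific discharge q through every layer.
Σ(b_i/K_i) = 1.43/0.533 + 13.6/1.47e-06 = 9.252e+06 d.
q = Δh / Σ(b_i/K_i) = 4.72 / 9.252e+06 = 5.102e-07 m/day.
In each layer the seepage velocity is v_i = q/n_i, so the layer transit time is t_i = b_i·n_i / q:
  layer 1 (silty sand): t_1 = 1.43 × 0.12 / 5.102e-07 = 3.364e+05 d
  layer 2 (clay): t_2 = 13.6 × 0.07 / 5.102e-07 = 1.866e+06 d
Total t = Σ t_i = 2.202e+06 days = 6030 years.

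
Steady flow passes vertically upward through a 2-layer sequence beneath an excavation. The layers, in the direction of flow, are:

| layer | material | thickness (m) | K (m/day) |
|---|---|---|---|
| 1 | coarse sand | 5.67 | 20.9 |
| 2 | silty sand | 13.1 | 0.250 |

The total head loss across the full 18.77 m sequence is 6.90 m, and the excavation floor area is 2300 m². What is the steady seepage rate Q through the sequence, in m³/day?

Flow is perpendicular to layering, so the layers act in series and the equivalent K is the thickness-weighted harmonic mean.
Total thickness L = 5.67 + 13.1 = 18.77 m.
Σ(b_i/K_i) = 5.67/20.9 + 13.1/0.250 = 52.67 d.
K_eq = L / Σ(b_i/K_i) = 18.77 / 52.67 = 0.3564 m/day.
Q = K_eq · A · (Δh/L) = 0.3564 × 2300 × (6.90/18.77) = 301.3 m³/day.

301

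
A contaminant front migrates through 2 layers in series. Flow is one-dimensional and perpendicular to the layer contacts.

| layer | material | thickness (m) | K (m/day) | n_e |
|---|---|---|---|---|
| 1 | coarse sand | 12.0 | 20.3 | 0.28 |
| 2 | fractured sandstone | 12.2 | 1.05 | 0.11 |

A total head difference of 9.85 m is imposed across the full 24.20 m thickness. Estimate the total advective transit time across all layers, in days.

With flow normal to the layers, continuity requires the same specific discharge q through every layer.
Σ(b_i/K_i) = 12.0/20.3 + 12.2/1.05 = 12.21 d.
q = Δh / Σ(b_i/K_i) = 9.85 / 12.21 = 0.8067 m/day.
In each layer the seepage velocity is v_i = q/n_i, so the layer transit time is t_i = b_i·n_i / q:
  layer 1 (coarse sand): t_1 = 12.0 × 0.28 / 0.8067 = 4.165 d
  layer 2 (fractured sandstone): t_2 = 12.2 × 0.11 / 0.8067 = 1.664 d
Total t = Σ t_i = 5.829 days.

5.83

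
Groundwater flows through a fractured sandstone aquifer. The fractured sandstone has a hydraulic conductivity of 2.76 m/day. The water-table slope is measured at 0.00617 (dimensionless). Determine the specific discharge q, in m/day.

0.0170

Hydraulic gradient i = 0.00617.
Specific discharge q = K · i = 2.760 × 0.006170 = 0.01703 m/day.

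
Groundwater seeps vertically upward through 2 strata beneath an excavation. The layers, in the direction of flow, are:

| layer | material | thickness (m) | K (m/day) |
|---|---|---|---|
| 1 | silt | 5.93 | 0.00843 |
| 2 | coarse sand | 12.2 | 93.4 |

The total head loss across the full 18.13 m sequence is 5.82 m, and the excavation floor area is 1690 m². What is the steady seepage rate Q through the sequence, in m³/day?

Flow is perpendicular to layering, so the layers act in series and the equivalent K is the thickness-weighted harmonic mean.
Total thickness L = 5.93 + 12.2 = 18.13 m.
Σ(b_i/K_i) = 5.93/0.00843 + 12.2/93.4 = 703.6 d.
K_eq = L / Σ(b_i/K_i) = 18.13 / 703.6 = 0.02577 m/day.
Q = K_eq · A · (Δh/L) = 0.02577 × 1690 × (5.82/18.13) = 13.98 m³/day.

14.0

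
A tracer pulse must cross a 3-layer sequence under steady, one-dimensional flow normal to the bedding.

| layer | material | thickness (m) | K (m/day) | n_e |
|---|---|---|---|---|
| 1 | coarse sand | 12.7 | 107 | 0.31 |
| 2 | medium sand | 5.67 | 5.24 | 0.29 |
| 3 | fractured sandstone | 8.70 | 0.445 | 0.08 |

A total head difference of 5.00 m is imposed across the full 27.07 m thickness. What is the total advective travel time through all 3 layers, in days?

26.1

With flow normal to the layers, continuity requires the same specific discharge q through every layer.
Σ(b_i/K_i) = 12.7/107 + 5.67/5.24 + 8.70/0.445 = 20.75 d.
q = Δh / Σ(b_i/K_i) = 5.00 / 20.75 = 0.2409 m/day.
In each layer the seepage velocity is v_i = q/n_i, so the layer transit time is t_i = b_i·n_i / q:
  layer 1 (coarse sand): t_1 = 12.7 × 0.31 / 0.2409 = 16.34 d
  layer 2 (medium sand): t_2 = 5.67 × 0.29 / 0.2409 = 6.824 d
  layer 3 (fractured sandstone): t_3 = 8.70 × 0.08 / 0.2409 = 2.889 d
Total t = Σ t_i = 26.05 days.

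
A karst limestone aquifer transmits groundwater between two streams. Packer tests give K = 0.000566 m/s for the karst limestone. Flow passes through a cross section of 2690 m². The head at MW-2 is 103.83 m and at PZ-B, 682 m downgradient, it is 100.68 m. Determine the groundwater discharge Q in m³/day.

Convert K: 0.000566 m/s × 86400 = 48.90 m/day.
Hydraulic gradient i = (103.83 − 100.68) / 682 = 3.15 / 682 = 0.004619.
Darcy's law: Q = K · A · i = 48.90 × 2690 × 0.004619 = 607.6 m³/day.

608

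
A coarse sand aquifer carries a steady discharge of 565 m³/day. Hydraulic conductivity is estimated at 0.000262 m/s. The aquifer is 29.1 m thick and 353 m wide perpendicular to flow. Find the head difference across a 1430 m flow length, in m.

Convert K: 0.000262 m/s × 86400 = 22.64 m/day.
Cross-sectional area A = 353 × 29.1 = 10272 m².
From Q = K·A·i, i = Q / (K·A) = 565 / (22.64 × 10272) = 0.002430.
Head loss Δh = i · L = 0.002430 × 1430 = 3.475 m.

3.47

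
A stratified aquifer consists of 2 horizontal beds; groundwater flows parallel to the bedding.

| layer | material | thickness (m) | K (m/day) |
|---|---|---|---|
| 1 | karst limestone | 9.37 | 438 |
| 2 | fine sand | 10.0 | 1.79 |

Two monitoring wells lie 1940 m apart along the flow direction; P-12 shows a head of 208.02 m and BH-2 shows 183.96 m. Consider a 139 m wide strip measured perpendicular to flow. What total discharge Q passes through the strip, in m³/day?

7110

Flow is parallel to layering, so each bed carries its own Darcy discharge and the transmissivities add.
Σ(K_i·b_i) = 438×9.37 + 1.79×10.0 = 4122 m²/day.
Hydraulic gradient i = (208.02 − 183.96) / 1940 = 24.06 / 1940 = 0.01240.
Q = Σ(K_i·b_i) · W · i = 4122 × 139 × 0.01240 = 7106 m³/day.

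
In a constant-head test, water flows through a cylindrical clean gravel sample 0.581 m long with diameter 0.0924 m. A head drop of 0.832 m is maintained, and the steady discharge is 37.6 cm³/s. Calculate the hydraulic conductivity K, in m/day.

338

Cross-sectional area A = π·(d/2)² = π × (0.0924/2)² = 0.006706 m².
Convert discharge: 37.6 cm³/s = 3.760e-05 m³/s.
Darcy's law rearranged: K = Q·L / (A·Δh) = 3.760e-05 × 0.581 / (0.006706 × 0.832) = 0.003916 m/s = 338.3 m/day.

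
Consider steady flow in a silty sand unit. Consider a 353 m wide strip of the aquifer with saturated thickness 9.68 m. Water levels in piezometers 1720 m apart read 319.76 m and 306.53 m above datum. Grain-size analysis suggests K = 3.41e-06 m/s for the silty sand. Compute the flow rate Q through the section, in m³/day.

7.74

Convert K: 3.41e-06 m/s × 86400 = 0.2946 m/day.
Cross-sectional area A = 353 × 9.68 = 3417 m².
Hydraulic gradient i = (319.76 − 306.53) / 1720 = 13.23 / 1720 = 0.007692.
Darcy's law: Q = K · A · i = 0.2946 × 3417 × 0.007692 = 7.744 m³/day.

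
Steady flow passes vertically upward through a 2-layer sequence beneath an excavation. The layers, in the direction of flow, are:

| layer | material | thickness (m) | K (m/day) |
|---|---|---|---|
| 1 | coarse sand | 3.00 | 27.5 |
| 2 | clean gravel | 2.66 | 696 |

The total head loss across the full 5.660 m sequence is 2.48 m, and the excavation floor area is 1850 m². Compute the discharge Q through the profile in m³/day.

Flow is perpendicular to layering, so the layers act in series and the equivalent K is the thickness-weighted harmonic mean.
Total thickness L = 3.00 + 2.66 = 5.660 m.
Σ(b_i/K_i) = 3.00/27.5 + 2.66/696 = 0.1129 d.
K_eq = L / Σ(b_i/K_i) = 5.660 / 0.1129 = 50.13 m/day.
Q = K_eq · A · (Δh/L) = 50.13 × 1850 × (2.48/5.660) = 40633 m³/day.

40600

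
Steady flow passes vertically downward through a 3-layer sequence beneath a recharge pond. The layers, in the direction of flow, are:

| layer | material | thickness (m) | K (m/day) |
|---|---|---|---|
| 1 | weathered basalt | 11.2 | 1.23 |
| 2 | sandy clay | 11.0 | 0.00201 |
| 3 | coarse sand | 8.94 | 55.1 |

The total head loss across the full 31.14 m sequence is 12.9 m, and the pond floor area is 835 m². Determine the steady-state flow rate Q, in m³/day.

Flow is perpendicular to layering, so the layers act in series and the equivalent K is the thickness-weighted harmonic mean.
Total thickness L = 11.2 + 11.0 + 8.94 = 31.14 m.
Σ(b_i/K_i) = 11.2/1.23 + 11.0/0.00201 + 8.94/55.1 = 5482 d.
K_eq = L / Σ(b_i/K_i) = 31.14 / 5482 = 0.005681 m/day.
Q = K_eq · A · (Δh/L) = 0.005681 × 835 × (12.9/31.14) = 1.965 m³/day.

1.96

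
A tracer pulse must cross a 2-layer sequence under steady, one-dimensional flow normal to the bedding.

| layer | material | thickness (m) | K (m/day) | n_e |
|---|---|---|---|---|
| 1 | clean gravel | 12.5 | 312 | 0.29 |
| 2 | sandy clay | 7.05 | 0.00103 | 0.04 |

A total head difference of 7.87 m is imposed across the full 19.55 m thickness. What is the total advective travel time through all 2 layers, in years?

With flow normal to the layers, continuity requires the same specific discharge q through every layer.
Σ(b_i/K_i) = 12.5/312 + 7.05/0.00103 = 6845 d.
q = Δh / Σ(b_i/K_i) = 7.87 / 6845 = 0.001150 m/day.
In each layer the seepage velocity is v_i = q/n_i, so the layer transit time is t_i = b_i·n_i / q:
  layer 1 (clean gravel): t_1 = 12.5 × 0.29 / 0.001150 = 3153 d
  layer 2 (sandy clay): t_2 = 7.05 × 0.04 / 0.001150 = 245.3 d
Total t = Σ t_i = 3398 days = 9.303 years.

9.30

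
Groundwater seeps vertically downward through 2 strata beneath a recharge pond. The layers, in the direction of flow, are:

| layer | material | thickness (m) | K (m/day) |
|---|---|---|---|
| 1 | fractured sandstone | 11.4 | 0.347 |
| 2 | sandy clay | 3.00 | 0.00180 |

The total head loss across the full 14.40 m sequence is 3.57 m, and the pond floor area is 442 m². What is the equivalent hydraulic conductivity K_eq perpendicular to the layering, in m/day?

Flow is perpendicular to layering, so the layers act in series and the equivalent K is the thickness-weighted harmonic mean.
Total thickness L = 11.4 + 3.00 = 14.40 m.
Σ(b_i/K_i) = 11.4/0.347 + 3.00/0.00180 = 1700 d.
K_eq = L / Σ(b_i/K_i) = 14.40 / 1700 = 0.008473 m/day.

0.00847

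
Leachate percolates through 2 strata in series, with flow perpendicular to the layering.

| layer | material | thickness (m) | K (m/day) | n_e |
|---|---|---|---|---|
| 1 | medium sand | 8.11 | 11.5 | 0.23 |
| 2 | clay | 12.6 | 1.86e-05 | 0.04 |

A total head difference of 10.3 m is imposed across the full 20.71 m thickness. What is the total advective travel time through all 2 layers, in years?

With flow normal to the layers, continuity requires the same specific discharge q through every layer.
Σ(b_i/K_i) = 8.11/11.5 + 12.6/1.86e-05 = 6.774e+05 d.
q = Δh / Σ(b_i/K_i) = 10.3 / 6.774e+05 = 1.520e-05 m/day.
In each layer the seepage velocity is v_i = q/n_i, so the layer transit time is t_i = b_i·n_i / q:
  layer 1 (medium sand): t_1 = 8.11 × 0.23 / 1.520e-05 = 1.227e+05 d
  layer 2 (clay): t_2 = 12.6 × 0.04 / 1.520e-05 = 33148 d
Total t = Σ t_i = 1.558e+05 days = 426.6 years.

427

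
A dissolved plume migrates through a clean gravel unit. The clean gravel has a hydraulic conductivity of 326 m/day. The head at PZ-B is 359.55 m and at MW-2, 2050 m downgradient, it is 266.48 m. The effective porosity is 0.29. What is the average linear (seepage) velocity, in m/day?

51.0

Hydraulic gradient i = (359.55 − 266.48) / 2050 = 93.07 / 2050 = 0.04540.
Darcy flux q = K · i = 326.0 × 0.04540 = 14.80 m/day.
Seepage velocity v = q / n_e = 14.80 / 0.29 = 51.04 m/day.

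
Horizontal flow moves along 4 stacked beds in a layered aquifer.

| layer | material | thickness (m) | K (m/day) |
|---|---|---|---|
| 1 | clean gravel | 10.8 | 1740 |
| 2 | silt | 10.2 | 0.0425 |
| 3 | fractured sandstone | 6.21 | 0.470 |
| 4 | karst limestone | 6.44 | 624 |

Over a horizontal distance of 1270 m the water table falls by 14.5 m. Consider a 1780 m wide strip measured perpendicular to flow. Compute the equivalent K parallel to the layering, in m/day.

678

Flow is parallel to layering, so each bed carries its own Darcy discharge and the transmissivities add.
Σ(K_i·b_i) = 1740×10.8 + 0.0425×10.2 + 0.470×6.21 + 624×6.44 = 22814 m²/day.
Total thickness b = 33.65 m, so K_eq = Σ(K_i·b_i)/b = 678.0 m/day.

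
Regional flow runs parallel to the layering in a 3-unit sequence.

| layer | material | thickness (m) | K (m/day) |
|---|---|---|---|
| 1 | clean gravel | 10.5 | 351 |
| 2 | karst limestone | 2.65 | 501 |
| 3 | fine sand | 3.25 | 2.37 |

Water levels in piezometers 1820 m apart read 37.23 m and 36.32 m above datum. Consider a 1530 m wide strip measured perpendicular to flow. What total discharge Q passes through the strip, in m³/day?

3840

Flow is parallel to layering, so each bed carries its own Darcy discharge and the transmissivities add.
Σ(K_i·b_i) = 351×10.5 + 501×2.65 + 2.37×3.25 = 5021 m²/day.
Hydraulic gradient i = (37.23 − 36.32) / 1820 = 0.91 / 1820 = 0.0005000.
Q = Σ(K_i·b_i) · W · i = 5021 × 1530 × 0.0005000 = 3841 m³/day.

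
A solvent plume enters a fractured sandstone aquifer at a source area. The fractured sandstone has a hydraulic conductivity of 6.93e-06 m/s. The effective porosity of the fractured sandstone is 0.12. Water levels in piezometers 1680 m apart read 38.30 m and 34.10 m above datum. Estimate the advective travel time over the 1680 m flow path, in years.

369

Convert K: 6.93e-06 m/s × 86400 = 0.5988 m/day.
Hydraulic gradient i = (38.30 − 34.10) / 1680 = 4.2 / 1680 = 0.002500.
Darcy flux q = K · i = 0.5988 × 0.002500 = 0.001497 m/day.
Seepage velocity v = q / n_e = 0.001497 / 0.12 = 0.01247 m/day.
Travel time t = L / v = 1680 / 0.01247 = 1.347e+05 days = 368.7 years.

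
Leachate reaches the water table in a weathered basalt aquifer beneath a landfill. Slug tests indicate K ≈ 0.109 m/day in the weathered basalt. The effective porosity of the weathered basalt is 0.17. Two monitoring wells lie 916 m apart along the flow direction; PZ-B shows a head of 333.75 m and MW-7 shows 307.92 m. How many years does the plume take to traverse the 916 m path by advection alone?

139

Hydraulic gradient i = (333.75 − 307.92) / 916 = 25.83 / 916 = 0.02820.
Darcy flux q = K · i = 0.1090 × 0.02820 = 0.003074 m/day.
Seepage velocity v = q / n_e = 0.003074 / 0.17 = 0.01808 m/day.
Travel time t = L / v = 916 / 0.01808 = 50663 days = 138.7 years.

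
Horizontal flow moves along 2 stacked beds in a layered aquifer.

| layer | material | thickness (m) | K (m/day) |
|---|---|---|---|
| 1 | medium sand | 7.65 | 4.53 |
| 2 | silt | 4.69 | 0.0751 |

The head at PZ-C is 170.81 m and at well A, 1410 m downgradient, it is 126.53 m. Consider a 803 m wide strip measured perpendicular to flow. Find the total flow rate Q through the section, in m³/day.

Flow is parallel to layering, so each bed carries its own Darcy discharge and the transmissivities add.
Σ(K_i·b_i) = 4.53×7.65 + 0.0751×4.69 = 35.01 m²/day.
Hydraulic gradient i = (170.81 − 126.53) / 1410 = 44.28 / 1410 = 0.03140.
Q = Σ(K_i·b_i) · W · i = 35.01 × 803 × 0.03140 = 882.8 m³/day.

883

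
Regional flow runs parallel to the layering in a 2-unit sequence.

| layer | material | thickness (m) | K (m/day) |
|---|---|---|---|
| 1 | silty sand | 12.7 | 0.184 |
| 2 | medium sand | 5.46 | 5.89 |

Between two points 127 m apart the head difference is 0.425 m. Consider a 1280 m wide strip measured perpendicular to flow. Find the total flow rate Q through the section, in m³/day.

148

Flow is parallel to layering, so each bed carries its own Darcy discharge and the transmissivities add.
Σ(K_i·b_i) = 0.184×12.7 + 5.89×5.46 = 34.50 m²/day.
Hydraulic gradient i = Δh / L = 0.425 / 127 = 0.003346.
Q = Σ(K_i·b_i) · W · i = 34.50 × 1280 × 0.003346 = 147.8 m³/day.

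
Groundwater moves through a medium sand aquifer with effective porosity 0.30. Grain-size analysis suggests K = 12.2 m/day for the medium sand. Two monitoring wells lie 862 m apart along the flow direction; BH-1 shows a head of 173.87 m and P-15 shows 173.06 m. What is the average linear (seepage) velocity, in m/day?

Hydraulic gradient i = (173.87 − 173.06) / 862 = 0.81 / 862 = 0.0009397.
Darcy flux q = K · i = 12.20 × 0.0009397 = 0.01146 m/day.
Seepage velocity v = q / n_e = 0.01146 / 0.30 = 0.03821 m/day.

0.0382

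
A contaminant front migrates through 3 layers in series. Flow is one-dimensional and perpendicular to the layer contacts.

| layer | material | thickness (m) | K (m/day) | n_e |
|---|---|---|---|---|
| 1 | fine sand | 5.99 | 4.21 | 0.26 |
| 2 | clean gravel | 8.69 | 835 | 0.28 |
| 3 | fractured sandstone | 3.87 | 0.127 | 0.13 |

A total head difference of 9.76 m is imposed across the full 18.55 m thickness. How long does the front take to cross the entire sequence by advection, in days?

With flow normal to the layers, continuity requires the same specific discharge q through every layer.
Σ(b_i/K_i) = 5.99/4.21 + 8.69/835 + 3.87/0.127 = 31.91 d.
q = Δh / Σ(b_i/K_i) = 9.76 / 31.91 = 0.3059 m/day.
In each layer the seepage velocity is v_i = q/n_i, so the layer transit time is t_i = b_i·n_i / q:
  layer 1 (fine sand): t_1 = 5.99 × 0.26 / 0.3059 = 5.091 d
  layer 2 (clean gravel): t_2 = 8.69 × 0.28 / 0.3059 = 7.954 d
  layer 3 (fractured sandstone): t_3 = 3.87 × 0.13 / 0.3059 = 1.645 d
Total t = Σ t_i = 14.69 days.

14.7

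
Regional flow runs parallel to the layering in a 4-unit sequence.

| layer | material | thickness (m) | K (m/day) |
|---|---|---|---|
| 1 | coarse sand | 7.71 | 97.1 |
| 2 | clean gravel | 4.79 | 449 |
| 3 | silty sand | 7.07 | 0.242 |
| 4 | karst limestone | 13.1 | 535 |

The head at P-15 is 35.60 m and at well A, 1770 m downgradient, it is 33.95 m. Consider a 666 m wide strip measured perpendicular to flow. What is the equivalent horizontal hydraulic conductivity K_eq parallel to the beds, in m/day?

303

Flow is parallel to layering, so each bed carries its own Darcy discharge and the transmissivities add.
Σ(K_i·b_i) = 97.1×7.71 + 449×4.79 + 0.242×7.07 + 535×13.1 = 9910 m²/day.
Total thickness b = 32.67 m, so K_eq = Σ(K_i·b_i)/b = 303.3 m/day.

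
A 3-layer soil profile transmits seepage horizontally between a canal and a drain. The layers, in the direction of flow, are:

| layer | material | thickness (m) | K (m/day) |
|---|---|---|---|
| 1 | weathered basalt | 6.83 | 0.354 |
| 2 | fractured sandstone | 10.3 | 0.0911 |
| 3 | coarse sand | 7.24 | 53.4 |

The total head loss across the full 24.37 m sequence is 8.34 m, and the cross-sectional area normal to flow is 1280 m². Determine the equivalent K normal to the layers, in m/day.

0.184

Flow is perpendicular to layering, so the layers act in series and the equivalent K is the thickness-weighted harmonic mean.
Total thickness L = 6.83 + 10.3 + 7.24 = 24.37 m.
Σ(b_i/K_i) = 6.83/0.354 + 10.3/0.0911 + 7.24/53.4 = 132.5 d.
K_eq = L / Σ(b_i/K_i) = 24.37 / 132.5 = 0.1839 m/day.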